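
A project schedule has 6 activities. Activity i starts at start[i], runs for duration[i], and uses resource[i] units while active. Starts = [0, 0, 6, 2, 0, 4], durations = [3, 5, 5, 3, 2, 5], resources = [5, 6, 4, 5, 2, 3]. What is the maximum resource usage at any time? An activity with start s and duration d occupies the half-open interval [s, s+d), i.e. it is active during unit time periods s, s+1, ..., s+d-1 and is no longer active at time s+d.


Each activity i is active on [start_i, start_i + duration_i).
Compute total resource usage per time slot:
  t=0: active resources = [5, 6, 2], total = 13
  t=1: active resources = [5, 6, 2], total = 13
  t=2: active resources = [5, 6, 5], total = 16
  t=3: active resources = [6, 5], total = 11
  t=4: active resources = [6, 5, 3], total = 14
  t=5: active resources = [3], total = 3
  t=6: active resources = [4, 3], total = 7
  t=7: active resources = [4, 3], total = 7
  t=8: active resources = [4, 3], total = 7
  t=9: active resources = [4], total = 4
  t=10: active resources = [4], total = 4
Peak resource demand = 16

16


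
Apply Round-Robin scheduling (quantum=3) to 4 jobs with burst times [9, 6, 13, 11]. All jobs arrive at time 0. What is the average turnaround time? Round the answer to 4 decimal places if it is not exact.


Time quantum = 3
Execution trace:
  J1 runs 3 units, time = 3
  J2 runs 3 units, time = 6
  J3 runs 3 units, time = 9
  J4 runs 3 units, time = 12
  J1 runs 3 units, time = 15
  J2 runs 3 units, time = 18
  J3 runs 3 units, time = 21
  J4 runs 3 units, time = 24
  J1 runs 3 units, time = 27
  J3 runs 3 units, time = 30
  J4 runs 3 units, time = 33
  J3 runs 3 units, time = 36
  J4 runs 2 units, time = 38
  J3 runs 1 units, time = 39
Finish times: [27, 18, 39, 38]
Average turnaround = 122/4 = 30.5

30.5


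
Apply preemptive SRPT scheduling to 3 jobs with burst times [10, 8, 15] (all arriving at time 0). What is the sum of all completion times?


Since all jobs arrive at t=0, SRPT equals SPT ordering.
SPT order: [8, 10, 15]
Completion times:
  Job 1: p=8, C=8
  Job 2: p=10, C=18
  Job 3: p=15, C=33
Total completion time = 8 + 18 + 33 = 59

59


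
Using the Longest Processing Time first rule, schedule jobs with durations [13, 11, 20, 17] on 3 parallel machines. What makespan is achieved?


Sort jobs in decreasing order (LPT): [20, 17, 13, 11]
Assign each job to the least loaded machine:
  Machine 1: jobs [20], load = 20
  Machine 2: jobs [17], load = 17
  Machine 3: jobs [13, 11], load = 24
Makespan = max load = 24

24


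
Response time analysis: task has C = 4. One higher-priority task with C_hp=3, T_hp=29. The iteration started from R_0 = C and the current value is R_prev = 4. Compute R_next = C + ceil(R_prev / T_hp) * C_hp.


R_next = C + ceil(R_prev / T_hp) * C_hp
ceil(4 / 29) = ceil(0.1379) = 1
Interference = 1 * 3 = 3
R_next = 4 + 3 = 7

7


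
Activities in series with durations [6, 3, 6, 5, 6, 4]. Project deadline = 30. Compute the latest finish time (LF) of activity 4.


LF(activity 4) = deadline - sum of successor durations
Successors: activities 5 through 6 with durations [6, 4]
Sum of successor durations = 10
LF = 30 - 10 = 20

20


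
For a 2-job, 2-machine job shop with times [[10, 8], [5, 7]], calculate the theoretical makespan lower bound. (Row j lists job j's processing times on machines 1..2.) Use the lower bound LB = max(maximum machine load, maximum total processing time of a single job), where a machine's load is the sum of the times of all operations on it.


Machine loads:
  Machine 1: 10 + 5 = 15
  Machine 2: 8 + 7 = 15
Max machine load = 15
Job totals:
  Job 1: 18
  Job 2: 12
Max job total = 18
Lower bound = max(15, 18) = 18

18


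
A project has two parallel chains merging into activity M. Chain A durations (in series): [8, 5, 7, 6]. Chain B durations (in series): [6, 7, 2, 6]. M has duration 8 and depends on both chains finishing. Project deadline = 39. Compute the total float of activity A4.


Forward pass: ES(A4) = sum of predecessors on chain A = 20
EF = ES + duration = 20 + 6 = 26
Backward pass: LF(M) = deadline = 39; LS(M) = 39 - 8 = 31
LF(A4) = LS(M) - sum(successors on chain A) = 31 - 0 = 31
LS = LF - duration = 31 - 6 = 25
Total float = LS - ES = 25 - 20 = 5

5


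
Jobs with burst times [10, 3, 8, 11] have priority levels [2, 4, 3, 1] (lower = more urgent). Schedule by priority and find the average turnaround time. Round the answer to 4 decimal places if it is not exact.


Sort by priority (ascending = highest first):
Order: [(1, 11), (2, 10), (3, 8), (4, 3)]
Completion times:
  Priority 1, burst=11, C=11
  Priority 2, burst=10, C=21
  Priority 3, burst=8, C=29
  Priority 4, burst=3, C=32
Average turnaround = 93/4 = 23.25

23.25


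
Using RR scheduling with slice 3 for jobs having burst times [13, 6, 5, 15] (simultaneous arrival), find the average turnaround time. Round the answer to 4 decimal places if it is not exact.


Time quantum = 3
Execution trace:
  J1 runs 3 units, time = 3
  J2 runs 3 units, time = 6
  J3 runs 3 units, time = 9
  J4 runs 3 units, time = 12
  J1 runs 3 units, time = 15
  J2 runs 3 units, time = 18
  J3 runs 2 units, time = 20
  J4 runs 3 units, time = 23
  J1 runs 3 units, time = 26
  J4 runs 3 units, time = 29
  J1 runs 3 units, time = 32
  J4 runs 3 units, time = 35
  J1 runs 1 units, time = 36
  J4 runs 3 units, time = 39
Finish times: [36, 18, 20, 39]
Average turnaround = 113/4 = 28.25

28.25


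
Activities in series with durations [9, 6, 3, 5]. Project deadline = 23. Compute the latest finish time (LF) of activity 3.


LF(activity 3) = deadline - sum of successor durations
Successors: activities 4 through 4 with durations [5]
Sum of successor durations = 5
LF = 23 - 5 = 18

18


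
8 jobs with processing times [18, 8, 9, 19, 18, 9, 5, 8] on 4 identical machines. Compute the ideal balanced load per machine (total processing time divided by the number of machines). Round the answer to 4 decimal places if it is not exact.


Total processing time = 18 + 8 + 9 + 19 + 18 + 9 + 5 + 8 = 94
Number of machines = 4
Ideal balanced load = 94 / 4 = 23.5

23.5


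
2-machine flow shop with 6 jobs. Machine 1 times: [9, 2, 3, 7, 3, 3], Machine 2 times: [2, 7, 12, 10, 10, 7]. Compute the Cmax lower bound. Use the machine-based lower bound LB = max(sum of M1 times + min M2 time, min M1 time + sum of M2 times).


LB1 = sum(M1 times) + min(M2 times) = 27 + 2 = 29
LB2 = min(M1 times) + sum(M2 times) = 2 + 48 = 50
Lower bound = max(LB1, LB2) = max(29, 50) = 50

50


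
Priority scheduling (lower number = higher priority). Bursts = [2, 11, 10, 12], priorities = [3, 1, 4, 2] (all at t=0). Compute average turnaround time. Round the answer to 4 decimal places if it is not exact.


Sort by priority (ascending = highest first):
Order: [(1, 11), (2, 12), (3, 2), (4, 10)]
Completion times:
  Priority 1, burst=11, C=11
  Priority 2, burst=12, C=23
  Priority 3, burst=2, C=25
  Priority 4, burst=10, C=35
Average turnaround = 94/4 = 23.5

23.5


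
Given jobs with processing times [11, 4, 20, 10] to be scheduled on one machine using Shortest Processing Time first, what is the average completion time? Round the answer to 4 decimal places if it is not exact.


Sort jobs by processing time (SPT order): [4, 10, 11, 20]
Compute completion times sequentially:
  Job 1: processing = 4, completes at 4
  Job 2: processing = 10, completes at 14
  Job 3: processing = 11, completes at 25
  Job 4: processing = 20, completes at 45
Sum of completion times = 88
Average completion time = 88/4 = 22.0

22.0


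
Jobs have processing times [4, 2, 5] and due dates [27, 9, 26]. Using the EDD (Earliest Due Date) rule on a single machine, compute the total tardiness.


Sort by due date (EDD order): [(2, 9), (5, 26), (4, 27)]
Compute completion times and tardiness:
  Job 1: p=2, d=9, C=2, tardiness=max(0,2-9)=0
  Job 2: p=5, d=26, C=7, tardiness=max(0,7-26)=0
  Job 3: p=4, d=27, C=11, tardiness=max(0,11-27)=0
Total tardiness = 0

0


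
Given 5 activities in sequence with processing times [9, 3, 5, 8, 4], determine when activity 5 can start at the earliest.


Activity 5 starts after activities 1 through 4 complete.
Predecessor durations: [9, 3, 5, 8]
ES = 9 + 3 + 5 + 8 = 25

25


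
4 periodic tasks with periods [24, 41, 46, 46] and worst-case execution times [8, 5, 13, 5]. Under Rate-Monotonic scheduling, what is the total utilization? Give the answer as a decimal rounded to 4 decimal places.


Compute individual utilizations (exact fractions):
  Task 1: C/T = 8/24 = 1/3 (approx. 0.3333)
  Task 2: C/T = 5/41 (approx. 0.122)
  Task 3: C/T = 13/46 (approx. 0.2826)
  Task 4: C/T = 5/46 (approx. 0.1087)
Total utilization U = 1/3 + 5/41 + 13/46 + 5/46 = 2395/2829
Rounded to 4 decimal places: U = 0.8466
RM (Liu & Layland) bound for 4 tasks = 0.756828; compare with U = 2395/2829 (approx. 0.846589)
bound < U <= 1, so the RM sufficient condition is not met (inconclusive; an exact test such as response-time analysis is needed).

0.8466


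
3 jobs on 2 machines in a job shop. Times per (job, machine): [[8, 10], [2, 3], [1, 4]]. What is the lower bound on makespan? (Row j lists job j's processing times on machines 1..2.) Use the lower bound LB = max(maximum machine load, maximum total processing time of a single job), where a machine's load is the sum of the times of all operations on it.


Machine loads:
  Machine 1: 8 + 2 + 1 = 11
  Machine 2: 10 + 3 + 4 = 17
Max machine load = 17
Job totals:
  Job 1: 18
  Job 2: 5
  Job 3: 5
Max job total = 18
Lower bound = max(17, 18) = 18

18


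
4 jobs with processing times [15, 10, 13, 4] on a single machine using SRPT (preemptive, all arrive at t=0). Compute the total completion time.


Since all jobs arrive at t=0, SRPT equals SPT ordering.
SPT order: [4, 10, 13, 15]
Completion times:
  Job 1: p=4, C=4
  Job 2: p=10, C=14
  Job 3: p=13, C=27
  Job 4: p=15, C=42
Total completion time = 4 + 14 + 27 + 42 = 87

87


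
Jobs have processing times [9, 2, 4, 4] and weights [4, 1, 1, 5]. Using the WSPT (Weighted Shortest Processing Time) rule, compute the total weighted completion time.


Compute p/w ratios and sort ascending (WSPT): [(4, 5), (2, 1), (9, 4), (4, 1)]
Compute weighted completion times:
  Job (p=4,w=5): C=4, w*C=5*4=20
  Job (p=2,w=1): C=6, w*C=1*6=6
  Job (p=9,w=4): C=15, w*C=4*15=60
  Job (p=4,w=1): C=19, w*C=1*19=19
Total weighted completion time = 105

105


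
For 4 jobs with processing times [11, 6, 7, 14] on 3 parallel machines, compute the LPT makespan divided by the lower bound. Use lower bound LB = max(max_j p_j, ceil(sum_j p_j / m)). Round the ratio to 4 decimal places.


LPT order: [14, 11, 7, 6]
Machine loads after assignment: [14, 11, 13]
LPT makespan = 14
Lower bound = max(max_job, ceil(total/3)) = max(14, 13) = 14
Ratio = 14 / 14 = 1.0

1.0


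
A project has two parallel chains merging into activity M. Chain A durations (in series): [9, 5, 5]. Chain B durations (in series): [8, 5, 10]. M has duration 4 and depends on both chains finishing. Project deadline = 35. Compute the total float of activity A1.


Forward pass: ES(A1) = sum of predecessors on chain A = 0
EF = ES + duration = 0 + 9 = 9
Backward pass: LF(M) = deadline = 35; LS(M) = 35 - 4 = 31
LF(A1) = LS(M) - sum(successors on chain A) = 31 - 10 = 21
LS = LF - duration = 21 - 9 = 12
Total float = LS - ES = 12 - 0 = 12

12


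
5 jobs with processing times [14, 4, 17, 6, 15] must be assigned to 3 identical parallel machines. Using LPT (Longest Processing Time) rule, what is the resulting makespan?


Sort jobs in decreasing order (LPT): [17, 15, 14, 6, 4]
Assign each job to the least loaded machine:
  Machine 1: jobs [17], load = 17
  Machine 2: jobs [15, 4], load = 19
  Machine 3: jobs [14, 6], load = 20
Makespan = max load = 20

20


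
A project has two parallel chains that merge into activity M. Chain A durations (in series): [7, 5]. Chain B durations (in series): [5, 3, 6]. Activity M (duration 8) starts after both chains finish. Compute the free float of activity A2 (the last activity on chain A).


ES(A2) = sum of predecessors on chain A = 7
EF(A2) = ES + duration = 7 + 5 = 12
Successor of A2 is M. ES(M) = max(sum(A), sum(B)) = max(12, 14) = 14
Free float = ES(successor) - EF(current) = 14 - 12 = 2

2


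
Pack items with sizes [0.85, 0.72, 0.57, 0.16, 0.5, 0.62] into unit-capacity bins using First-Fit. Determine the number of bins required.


Place items sequentially using First-Fit:
  Item 0.85 -> new Bin 1
  Item 0.72 -> new Bin 2
  Item 0.57 -> new Bin 3
  Item 0.16 -> Bin 2 (now 0.88)
  Item 0.5 -> new Bin 4
  Item 0.62 -> new Bin 5
Total bins used = 5

5


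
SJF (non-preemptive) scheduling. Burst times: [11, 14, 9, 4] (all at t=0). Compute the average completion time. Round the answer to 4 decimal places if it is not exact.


SJF order (ascending): [4, 9, 11, 14]
Completion times:
  Job 1: burst=4, C=4
  Job 2: burst=9, C=13
  Job 3: burst=11, C=24
  Job 4: burst=14, C=38
Average completion = 79/4 = 19.75

19.75


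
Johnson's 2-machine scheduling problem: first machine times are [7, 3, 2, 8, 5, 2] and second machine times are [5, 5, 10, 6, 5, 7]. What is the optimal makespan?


Apply Johnson's rule:
  Group 1 (a <= b): [(3, 2, 10), (6, 2, 7), (2, 3, 5), (5, 5, 5)]
  Group 2 (a > b): [(4, 8, 6), (1, 7, 5)]
Optimal job order: [3, 6, 2, 5, 4, 1]
Schedule:
  Job 3: M1 done at 2, M2 done at 12
  Job 6: M1 done at 4, M2 done at 19
  Job 2: M1 done at 7, M2 done at 24
  Job 5: M1 done at 12, M2 done at 29
  Job 4: M1 done at 20, M2 done at 35
  Job 1: M1 done at 27, M2 done at 40
Makespan = 40

40


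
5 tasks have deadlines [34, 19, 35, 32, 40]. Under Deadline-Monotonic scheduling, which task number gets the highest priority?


Sort tasks by relative deadline (ascending):
  Task 2: deadline = 19
  Task 4: deadline = 32
  Task 1: deadline = 34
  Task 3: deadline = 35
  Task 5: deadline = 40
Priority order (highest first): [2, 4, 1, 3, 5]
Highest priority task = 2

2


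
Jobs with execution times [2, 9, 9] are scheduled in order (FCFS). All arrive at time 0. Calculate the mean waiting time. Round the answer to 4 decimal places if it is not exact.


FCFS order (as given): [2, 9, 9]
Waiting times:
  Job 1: wait = 0
  Job 2: wait = 2
  Job 3: wait = 11
Sum of waiting times = 13
Average waiting time = 13/3 = 4.3333

4.3333


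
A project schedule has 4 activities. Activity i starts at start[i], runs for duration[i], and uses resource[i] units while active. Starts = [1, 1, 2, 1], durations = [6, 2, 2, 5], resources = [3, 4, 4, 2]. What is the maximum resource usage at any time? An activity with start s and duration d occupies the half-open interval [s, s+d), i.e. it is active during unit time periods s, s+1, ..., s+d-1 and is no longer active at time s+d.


Each activity i is active on [start_i, start_i + duration_i).
Compute total resource usage per time slot:
  t=0: active resources = [], total = 0
  t=1: active resources = [3, 4, 2], total = 9
  t=2: active resources = [3, 4, 4, 2], total = 13
  t=3: active resources = [3, 4, 2], total = 9
  t=4: active resources = [3, 2], total = 5
  t=5: active resources = [3, 2], total = 5
  t=6: active resources = [3], total = 3
Peak resource demand = 13

13


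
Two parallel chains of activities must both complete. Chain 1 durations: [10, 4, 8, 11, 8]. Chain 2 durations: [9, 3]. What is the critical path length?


Path A total = 10 + 4 + 8 + 11 + 8 = 41
Path B total = 9 + 3 = 12
Critical path = longest path = max(41, 12) = 41

41


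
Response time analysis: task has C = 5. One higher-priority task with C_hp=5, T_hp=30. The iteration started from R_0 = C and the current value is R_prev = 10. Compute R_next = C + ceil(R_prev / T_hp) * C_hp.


R_next = C + ceil(R_prev / T_hp) * C_hp
ceil(10 / 30) = ceil(0.3333) = 1
Interference = 1 * 5 = 5
R_next = 5 + 5 = 10
R_next = R_prev, so the iteration has converged (response time = 10).

10


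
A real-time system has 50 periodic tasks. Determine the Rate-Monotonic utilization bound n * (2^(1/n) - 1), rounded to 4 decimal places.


Compute 2^(1/50) = 1.0139594798
Subtract 1: 1.0139594798 - 1 = 0.0139594798
Multiply by n: 50 * 0.0139594798 = 0.6979739900
Round to 4 dp: 0.6980

0.6980


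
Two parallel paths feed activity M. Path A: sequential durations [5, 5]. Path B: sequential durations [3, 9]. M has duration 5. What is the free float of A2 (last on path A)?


ES(A2) = sum of predecessors on chain A = 5
EF(A2) = ES + duration = 5 + 5 = 10
Successor of A2 is M. ES(M) = max(sum(A), sum(B)) = max(10, 12) = 12
Free float = ES(successor) - EF(current) = 12 - 10 = 2

2


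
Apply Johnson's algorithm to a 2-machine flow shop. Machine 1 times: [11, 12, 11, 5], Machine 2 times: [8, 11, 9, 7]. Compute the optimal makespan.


Apply Johnson's rule:
  Group 1 (a <= b): [(4, 5, 7)]
  Group 2 (a > b): [(2, 12, 11), (3, 11, 9), (1, 11, 8)]
Optimal job order: [4, 2, 3, 1]
Schedule:
  Job 4: M1 done at 5, M2 done at 12
  Job 2: M1 done at 17, M2 done at 28
  Job 3: M1 done at 28, M2 done at 37
  Job 1: M1 done at 39, M2 done at 47
Makespan = 47

47


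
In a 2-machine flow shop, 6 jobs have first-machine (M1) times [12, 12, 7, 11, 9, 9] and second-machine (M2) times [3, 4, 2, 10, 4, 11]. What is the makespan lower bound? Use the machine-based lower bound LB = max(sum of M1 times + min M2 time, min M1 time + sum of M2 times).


LB1 = sum(M1 times) + min(M2 times) = 60 + 2 = 62
LB2 = min(M1 times) + sum(M2 times) = 7 + 34 = 41
Lower bound = max(LB1, LB2) = max(62, 41) = 62

62


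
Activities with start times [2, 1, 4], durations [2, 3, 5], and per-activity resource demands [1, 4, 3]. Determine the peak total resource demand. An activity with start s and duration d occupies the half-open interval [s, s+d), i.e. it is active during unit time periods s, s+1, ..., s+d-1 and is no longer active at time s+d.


Each activity i is active on [start_i, start_i + duration_i).
Compute total resource usage per time slot:
  t=0: active resources = [], total = 0
  t=1: active resources = [4], total = 4
  t=2: active resources = [1, 4], total = 5
  t=3: active resources = [1, 4], total = 5
  t=4: active resources = [3], total = 3
  t=5: active resources = [3], total = 3
  t=6: active resources = [3], total = 3
  t=7: active resources = [3], total = 3
  t=8: active resources = [3], total = 3
Peak resource demand = 5

5


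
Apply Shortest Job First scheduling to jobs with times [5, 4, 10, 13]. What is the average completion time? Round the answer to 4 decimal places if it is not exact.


SJF order (ascending): [4, 5, 10, 13]
Completion times:
  Job 1: burst=4, C=4
  Job 2: burst=5, C=9
  Job 3: burst=10, C=19
  Job 4: burst=13, C=32
Average completion = 64/4 = 16.0

16.0


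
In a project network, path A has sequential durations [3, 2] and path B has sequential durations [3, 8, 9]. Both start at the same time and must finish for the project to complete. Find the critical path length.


Path A total = 3 + 2 = 5
Path B total = 3 + 8 + 9 = 20
Critical path = longest path = max(5, 20) = 20

20


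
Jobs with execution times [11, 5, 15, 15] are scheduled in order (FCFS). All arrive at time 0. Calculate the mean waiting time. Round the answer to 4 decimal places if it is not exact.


FCFS order (as given): [11, 5, 15, 15]
Waiting times:
  Job 1: wait = 0
  Job 2: wait = 11
  Job 3: wait = 16
  Job 4: wait = 31
Sum of waiting times = 58
Average waiting time = 58/4 = 14.5

14.5


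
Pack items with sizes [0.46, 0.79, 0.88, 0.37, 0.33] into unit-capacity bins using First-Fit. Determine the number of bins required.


Place items sequentially using First-Fit:
  Item 0.46 -> new Bin 1
  Item 0.79 -> new Bin 2
  Item 0.88 -> new Bin 3
  Item 0.37 -> Bin 1 (now 0.83)
  Item 0.33 -> new Bin 4
Total bins used = 4

4


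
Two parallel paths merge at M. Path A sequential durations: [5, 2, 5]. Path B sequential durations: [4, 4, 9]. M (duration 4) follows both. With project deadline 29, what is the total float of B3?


Forward pass: ES(B3) = sum of predecessors on chain B = 8
EF = ES + duration = 8 + 9 = 17
Backward pass: LF(M) = deadline = 29; LS(M) = 29 - 4 = 25
LF(B3) = LS(M) - sum(successors on chain B) = 25 - 0 = 25
LS = LF - duration = 25 - 9 = 16
Total float = LS - ES = 16 - 8 = 8

8


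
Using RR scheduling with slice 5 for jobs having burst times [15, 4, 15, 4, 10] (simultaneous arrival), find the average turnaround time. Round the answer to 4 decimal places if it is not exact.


Time quantum = 5
Execution trace:
  J1 runs 5 units, time = 5
  J2 runs 4 units, time = 9
  J3 runs 5 units, time = 14
  J4 runs 4 units, time = 18
  J5 runs 5 units, time = 23
  J1 runs 5 units, time = 28
  J3 runs 5 units, time = 33
  J5 runs 5 units, time = 38
  J1 runs 5 units, time = 43
  J3 runs 5 units, time = 48
Finish times: [43, 9, 48, 18, 38]
Average turnaround = 156/5 = 31.2

31.2


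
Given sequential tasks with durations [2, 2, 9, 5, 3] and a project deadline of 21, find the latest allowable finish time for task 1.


LF(activity 1) = deadline - sum of successor durations
Successors: activities 2 through 5 with durations [2, 9, 5, 3]
Sum of successor durations = 19
LF = 21 - 19 = 2

2


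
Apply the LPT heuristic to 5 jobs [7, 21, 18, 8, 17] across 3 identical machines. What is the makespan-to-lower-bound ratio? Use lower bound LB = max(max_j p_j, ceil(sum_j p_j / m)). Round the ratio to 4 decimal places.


LPT order: [21, 18, 17, 8, 7]
Machine loads after assignment: [21, 25, 25]
LPT makespan = 25
Lower bound = max(max_job, ceil(total/3)) = max(21, 24) = 24
Ratio = 25 / 24 = 1.0417

1.0417


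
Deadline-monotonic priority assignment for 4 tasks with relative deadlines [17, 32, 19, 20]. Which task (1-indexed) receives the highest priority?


Sort tasks by relative deadline (ascending):
  Task 1: deadline = 17
  Task 3: deadline = 19
  Task 4: deadline = 20
  Task 2: deadline = 32
Priority order (highest first): [1, 3, 4, 2]
Highest priority task = 1

1


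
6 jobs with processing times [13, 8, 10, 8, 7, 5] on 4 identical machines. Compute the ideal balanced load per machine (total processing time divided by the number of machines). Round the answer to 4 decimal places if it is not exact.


Total processing time = 13 + 8 + 10 + 8 + 7 + 5 = 51
Number of machines = 4
Ideal balanced load = 51 / 4 = 12.75

12.75


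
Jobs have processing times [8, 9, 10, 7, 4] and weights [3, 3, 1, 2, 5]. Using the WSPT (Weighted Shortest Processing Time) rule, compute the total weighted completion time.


Compute p/w ratios and sort ascending (WSPT): [(4, 5), (8, 3), (9, 3), (7, 2), (10, 1)]
Compute weighted completion times:
  Job (p=4,w=5): C=4, w*C=5*4=20
  Job (p=8,w=3): C=12, w*C=3*12=36
  Job (p=9,w=3): C=21, w*C=3*21=63
  Job (p=7,w=2): C=28, w*C=2*28=56
  Job (p=10,w=1): C=38, w*C=1*38=38
Total weighted completion time = 213

213


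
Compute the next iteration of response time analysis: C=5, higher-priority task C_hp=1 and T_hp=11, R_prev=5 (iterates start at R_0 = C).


R_next = C + ceil(R_prev / T_hp) * C_hp
ceil(5 / 11) = ceil(0.4545) = 1
Interference = 1 * 1 = 1
R_next = 5 + 1 = 6

6


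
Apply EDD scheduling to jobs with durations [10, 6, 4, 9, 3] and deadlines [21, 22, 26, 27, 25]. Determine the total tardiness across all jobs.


Sort by due date (EDD order): [(10, 21), (6, 22), (3, 25), (4, 26), (9, 27)]
Compute completion times and tardiness:
  Job 1: p=10, d=21, C=10, tardiness=max(0,10-21)=0
  Job 2: p=6, d=22, C=16, tardiness=max(0,16-22)=0
  Job 3: p=3, d=25, C=19, tardiness=max(0,19-25)=0
  Job 4: p=4, d=26, C=23, tardiness=max(0,23-26)=0
  Job 5: p=9, d=27, C=32, tardiness=max(0,32-27)=5
Total tardiness = 5

5


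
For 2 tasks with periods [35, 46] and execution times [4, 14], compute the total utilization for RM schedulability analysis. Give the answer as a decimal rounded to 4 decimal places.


Compute individual utilizations (exact fractions):
  Task 1: C/T = 4/35 (approx. 0.1143)
  Task 2: C/T = 14/46 = 7/23 (approx. 0.3043)
Total utilization U = 4/35 + 7/23 = 337/805
Rounded to 4 decimal places: U = 0.4186
RM (Liu & Layland) bound for 2 tasks = 0.828427; compare with U = 337/805 (approx. 0.418634)
U <= bound, so schedulable by RM sufficient condition.

0.4186


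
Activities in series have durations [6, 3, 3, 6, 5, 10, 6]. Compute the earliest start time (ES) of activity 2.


Activity 2 starts after activities 1 through 1 complete.
Predecessor durations: [6]
ES = 6 = 6

6


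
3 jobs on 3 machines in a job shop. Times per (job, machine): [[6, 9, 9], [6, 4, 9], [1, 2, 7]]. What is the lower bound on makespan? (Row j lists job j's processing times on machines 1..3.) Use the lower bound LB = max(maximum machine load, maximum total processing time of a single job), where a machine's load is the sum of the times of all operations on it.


Machine loads:
  Machine 1: 6 + 6 + 1 = 13
  Machine 2: 9 + 4 + 2 = 15
  Machine 3: 9 + 9 + 7 = 25
Max machine load = 25
Job totals:
  Job 1: 24
  Job 2: 19
  Job 3: 10
Max job total = 24
Lower bound = max(25, 24) = 25

25


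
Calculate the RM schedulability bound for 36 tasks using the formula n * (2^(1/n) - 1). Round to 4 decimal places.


Compute 2^(1/36) = 1.0194406437
Subtract 1: 1.0194406437 - 1 = 0.0194406437
Multiply by n: 36 * 0.0194406437 = 0.6998631732
Round to 4 dp: 0.6999

0.6999


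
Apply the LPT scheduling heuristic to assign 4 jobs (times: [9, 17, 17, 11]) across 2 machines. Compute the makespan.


Sort jobs in decreasing order (LPT): [17, 17, 11, 9]
Assign each job to the least loaded machine:
  Machine 1: jobs [17, 11], load = 28
  Machine 2: jobs [17, 9], load = 26
Makespan = max load = 28

28


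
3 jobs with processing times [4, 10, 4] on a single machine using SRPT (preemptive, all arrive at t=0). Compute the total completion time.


Since all jobs arrive at t=0, SRPT equals SPT ordering.
SPT order: [4, 4, 10]
Completion times:
  Job 1: p=4, C=4
  Job 2: p=4, C=8
  Job 3: p=10, C=18
Total completion time = 4 + 8 + 18 = 30

30


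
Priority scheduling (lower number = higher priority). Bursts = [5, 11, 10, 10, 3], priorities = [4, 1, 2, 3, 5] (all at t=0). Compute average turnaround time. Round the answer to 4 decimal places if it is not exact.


Sort by priority (ascending = highest first):
Order: [(1, 11), (2, 10), (3, 10), (4, 5), (5, 3)]
Completion times:
  Priority 1, burst=11, C=11
  Priority 2, burst=10, C=21
  Priority 3, burst=10, C=31
  Priority 4, burst=5, C=36
  Priority 5, burst=3, C=39
Average turnaround = 138/5 = 27.6

27.6


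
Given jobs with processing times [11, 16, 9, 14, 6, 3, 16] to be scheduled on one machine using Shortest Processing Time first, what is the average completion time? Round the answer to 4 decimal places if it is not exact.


Sort jobs by processing time (SPT order): [3, 6, 9, 11, 14, 16, 16]
Compute completion times sequentially:
  Job 1: processing = 3, completes at 3
  Job 2: processing = 6, completes at 9
  Job 3: processing = 9, completes at 18
  Job 4: processing = 11, completes at 29
  Job 5: processing = 14, completes at 43
  Job 6: processing = 16, completes at 59
  Job 7: processing = 16, completes at 75
Sum of completion times = 236
Average completion time = 236/7 = 33.7143

33.7143


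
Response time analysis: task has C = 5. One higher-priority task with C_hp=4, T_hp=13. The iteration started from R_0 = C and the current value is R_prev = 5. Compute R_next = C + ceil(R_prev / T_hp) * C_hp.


R_next = C + ceil(R_prev / T_hp) * C_hp
ceil(5 / 13) = ceil(0.3846) = 1
Interference = 1 * 4 = 4
R_next = 5 + 4 = 9

9


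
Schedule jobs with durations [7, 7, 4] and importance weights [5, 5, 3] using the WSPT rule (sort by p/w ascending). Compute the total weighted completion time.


Compute p/w ratios and sort ascending (WSPT): [(4, 3), (7, 5), (7, 5)]
Compute weighted completion times:
  Job (p=4,w=3): C=4, w*C=3*4=12
  Job (p=7,w=5): C=11, w*C=5*11=55
  Job (p=7,w=5): C=18, w*C=5*18=90
Total weighted completion time = 157

157


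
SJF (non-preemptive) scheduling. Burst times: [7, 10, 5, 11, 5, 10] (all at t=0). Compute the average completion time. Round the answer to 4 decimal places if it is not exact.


SJF order (ascending): [5, 5, 7, 10, 10, 11]
Completion times:
  Job 1: burst=5, C=5
  Job 2: burst=5, C=10
  Job 3: burst=7, C=17
  Job 4: burst=10, C=27
  Job 5: burst=10, C=37
  Job 6: burst=11, C=48
Average completion = 144/6 = 24.0

24.0


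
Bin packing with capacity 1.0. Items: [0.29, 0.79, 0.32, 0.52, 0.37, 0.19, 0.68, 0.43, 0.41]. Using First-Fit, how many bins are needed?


Place items sequentially using First-Fit:
  Item 0.29 -> new Bin 1
  Item 0.79 -> new Bin 2
  Item 0.32 -> Bin 1 (now 0.61)
  Item 0.52 -> new Bin 3
  Item 0.37 -> Bin 1 (now 0.98)
  Item 0.19 -> Bin 2 (now 0.98)
  Item 0.68 -> new Bin 4
  Item 0.43 -> Bin 3 (now 0.95)
  Item 0.41 -> new Bin 5
Total bins used = 5

5


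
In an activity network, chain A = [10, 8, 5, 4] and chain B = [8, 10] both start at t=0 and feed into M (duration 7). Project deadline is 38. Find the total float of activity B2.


Forward pass: ES(B2) = sum of predecessors on chain B = 8
EF = ES + duration = 8 + 10 = 18
Backward pass: LF(M) = deadline = 38; LS(M) = 38 - 7 = 31
LF(B2) = LS(M) - sum(successors on chain B) = 31 - 0 = 31
LS = LF - duration = 31 - 10 = 21
Total float = LS - ES = 21 - 8 = 13

13


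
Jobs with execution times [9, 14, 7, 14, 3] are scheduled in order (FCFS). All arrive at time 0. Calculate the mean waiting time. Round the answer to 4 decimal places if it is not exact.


FCFS order (as given): [9, 14, 7, 14, 3]
Waiting times:
  Job 1: wait = 0
  Job 2: wait = 9
  Job 3: wait = 23
  Job 4: wait = 30
  Job 5: wait = 44
Sum of waiting times = 106
Average waiting time = 106/5 = 21.2

21.2


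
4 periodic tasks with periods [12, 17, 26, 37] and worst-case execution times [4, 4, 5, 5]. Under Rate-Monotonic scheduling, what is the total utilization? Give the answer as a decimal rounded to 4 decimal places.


Compute individual utilizations (exact fractions):
  Task 1: C/T = 4/12 = 1/3 (approx. 0.3333)
  Task 2: C/T = 4/17 (approx. 0.2353)
  Task 3: C/T = 5/26 (approx. 0.1923)
  Task 4: C/T = 5/37 (approx. 0.1351)
Total utilization U = 1/3 + 4/17 + 5/26 + 5/37 = 43963/49062
Rounded to 4 decimal places: U = 0.8961
RM (Liu & Layland) bound for 4 tasks = 0.756828; compare with U = 43963/49062 (approx. 0.896070)
bound < U <= 1, so the RM sufficient condition is not met (inconclusive; an exact test such as response-time analysis is needed).

0.8961


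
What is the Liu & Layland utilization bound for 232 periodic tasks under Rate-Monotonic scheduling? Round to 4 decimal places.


Compute 2^(1/232) = 1.0029921710
Subtract 1: 1.0029921710 - 1 = 0.0029921710
Multiply by n: 232 * 0.0029921710 = 0.6941836720
Round to 4 dp: 0.6942

0.6942


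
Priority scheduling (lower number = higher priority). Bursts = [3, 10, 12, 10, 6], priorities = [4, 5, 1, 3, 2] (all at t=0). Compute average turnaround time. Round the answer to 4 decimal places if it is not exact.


Sort by priority (ascending = highest first):
Order: [(1, 12), (2, 6), (3, 10), (4, 3), (5, 10)]
Completion times:
  Priority 1, burst=12, C=12
  Priority 2, burst=6, C=18
  Priority 3, burst=10, C=28
  Priority 4, burst=3, C=31
  Priority 5, burst=10, C=41
Average turnaround = 130/5 = 26.0

26.0


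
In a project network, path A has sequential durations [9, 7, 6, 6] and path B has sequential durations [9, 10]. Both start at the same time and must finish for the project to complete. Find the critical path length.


Path A total = 9 + 7 + 6 + 6 = 28
Path B total = 9 + 10 = 19
Critical path = longest path = max(28, 19) = 28

28


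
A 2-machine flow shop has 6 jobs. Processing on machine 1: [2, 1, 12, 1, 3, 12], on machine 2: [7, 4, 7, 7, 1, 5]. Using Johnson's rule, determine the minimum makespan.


Apply Johnson's rule:
  Group 1 (a <= b): [(2, 1, 4), (4, 1, 7), (1, 2, 7)]
  Group 2 (a > b): [(3, 12, 7), (6, 12, 5), (5, 3, 1)]
Optimal job order: [2, 4, 1, 3, 6, 5]
Schedule:
  Job 2: M1 done at 1, M2 done at 5
  Job 4: M1 done at 2, M2 done at 12
  Job 1: M1 done at 4, M2 done at 19
  Job 3: M1 done at 16, M2 done at 26
  Job 6: M1 done at 28, M2 done at 33
  Job 5: M1 done at 31, M2 done at 34
Makespan = 34

34


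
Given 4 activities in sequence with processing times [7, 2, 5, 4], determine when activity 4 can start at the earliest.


Activity 4 starts after activities 1 through 3 complete.
Predecessor durations: [7, 2, 5]
ES = 7 + 2 + 5 = 14

14


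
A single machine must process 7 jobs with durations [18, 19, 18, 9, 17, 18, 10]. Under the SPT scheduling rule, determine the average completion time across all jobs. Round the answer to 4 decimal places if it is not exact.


Sort jobs by processing time (SPT order): [9, 10, 17, 18, 18, 18, 19]
Compute completion times sequentially:
  Job 1: processing = 9, completes at 9
  Job 2: processing = 10, completes at 19
  Job 3: processing = 17, completes at 36
  Job 4: processing = 18, completes at 54
  Job 5: processing = 18, completes at 72
  Job 6: processing = 18, completes at 90
  Job 7: processing = 19, completes at 109
Sum of completion times = 389
Average completion time = 389/7 = 55.5714

55.5714


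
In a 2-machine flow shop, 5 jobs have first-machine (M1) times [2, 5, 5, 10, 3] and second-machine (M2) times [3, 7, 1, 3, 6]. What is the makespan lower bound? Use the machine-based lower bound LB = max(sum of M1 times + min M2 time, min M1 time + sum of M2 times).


LB1 = sum(M1 times) + min(M2 times) = 25 + 1 = 26
LB2 = min(M1 times) + sum(M2 times) = 2 + 20 = 22
Lower bound = max(LB1, LB2) = max(26, 22) = 26

26


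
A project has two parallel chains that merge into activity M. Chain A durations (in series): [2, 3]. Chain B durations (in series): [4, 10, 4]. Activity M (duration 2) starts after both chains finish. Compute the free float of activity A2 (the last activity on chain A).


ES(A2) = sum of predecessors on chain A = 2
EF(A2) = ES + duration = 2 + 3 = 5
Successor of A2 is M. ES(M) = max(sum(A), sum(B)) = max(5, 18) = 18
Free float = ES(successor) - EF(current) = 18 - 5 = 13

13


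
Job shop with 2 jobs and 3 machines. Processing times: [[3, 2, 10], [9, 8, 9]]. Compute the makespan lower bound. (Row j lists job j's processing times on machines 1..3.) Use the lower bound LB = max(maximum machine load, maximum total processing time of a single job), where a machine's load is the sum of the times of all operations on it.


Machine loads:
  Machine 1: 3 + 9 = 12
  Machine 2: 2 + 8 = 10
  Machine 3: 10 + 9 = 19
Max machine load = 19
Job totals:
  Job 1: 15
  Job 2: 26
Max job total = 26
Lower bound = max(19, 26) = 26

26


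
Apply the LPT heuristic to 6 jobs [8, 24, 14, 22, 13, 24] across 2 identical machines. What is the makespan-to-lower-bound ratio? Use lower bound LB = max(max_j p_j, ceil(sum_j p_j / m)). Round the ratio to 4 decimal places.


LPT order: [24, 24, 22, 14, 13, 8]
Machine loads after assignment: [54, 51]
LPT makespan = 54
Lower bound = max(max_job, ceil(total/2)) = max(24, 53) = 53
Ratio = 54 / 53 = 1.0189

1.0189


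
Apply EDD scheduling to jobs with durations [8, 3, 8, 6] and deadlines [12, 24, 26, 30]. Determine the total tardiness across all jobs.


Sort by due date (EDD order): [(8, 12), (3, 24), (8, 26), (6, 30)]
Compute completion times and tardiness:
  Job 1: p=8, d=12, C=8, tardiness=max(0,8-12)=0
  Job 2: p=3, d=24, C=11, tardiness=max(0,11-24)=0
  Job 3: p=8, d=26, C=19, tardiness=max(0,19-26)=0
  Job 4: p=6, d=30, C=25, tardiness=max(0,25-30)=0
Total tardiness = 0

0


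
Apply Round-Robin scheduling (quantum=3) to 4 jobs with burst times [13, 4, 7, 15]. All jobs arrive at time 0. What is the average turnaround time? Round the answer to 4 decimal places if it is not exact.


Time quantum = 3
Execution trace:
  J1 runs 3 units, time = 3
  J2 runs 3 units, time = 6
  J3 runs 3 units, time = 9
  J4 runs 3 units, time = 12
  J1 runs 3 units, time = 15
  J2 runs 1 units, time = 16
  J3 runs 3 units, time = 19
  J4 runs 3 units, time = 22
  J1 runs 3 units, time = 25
  J3 runs 1 units, time = 26
  J4 runs 3 units, time = 29
  J1 runs 3 units, time = 32
  J4 runs 3 units, time = 35
  J1 runs 1 units, time = 36
  J4 runs 3 units, time = 39
Finish times: [36, 16, 26, 39]
Average turnaround = 117/4 = 29.25

29.25


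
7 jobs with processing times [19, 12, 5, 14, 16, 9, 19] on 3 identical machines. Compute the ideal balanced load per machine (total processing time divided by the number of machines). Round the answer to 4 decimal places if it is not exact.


Total processing time = 19 + 12 + 5 + 14 + 16 + 9 + 19 = 94
Number of machines = 3
Ideal balanced load = 94 / 3 = 31.3333

31.3333


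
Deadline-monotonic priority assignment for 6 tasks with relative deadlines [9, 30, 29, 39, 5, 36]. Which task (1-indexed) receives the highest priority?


Sort tasks by relative deadline (ascending):
  Task 5: deadline = 5
  Task 1: deadline = 9
  Task 3: deadline = 29
  Task 2: deadline = 30
  Task 6: deadline = 36
  Task 4: deadline = 39
Priority order (highest first): [5, 1, 3, 2, 6, 4]
Highest priority task = 5

5


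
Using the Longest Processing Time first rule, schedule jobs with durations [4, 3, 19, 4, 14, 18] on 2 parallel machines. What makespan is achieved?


Sort jobs in decreasing order (LPT): [19, 18, 14, 4, 4, 3]
Assign each job to the least loaded machine:
  Machine 1: jobs [19, 4, 4, 3], load = 30
  Machine 2: jobs [18, 14], load = 32
Makespan = max load = 32

32


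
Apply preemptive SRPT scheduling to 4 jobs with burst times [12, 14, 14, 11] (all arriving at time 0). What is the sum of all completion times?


Since all jobs arrive at t=0, SRPT equals SPT ordering.
SPT order: [11, 12, 14, 14]
Completion times:
  Job 1: p=11, C=11
  Job 2: p=12, C=23
  Job 3: p=14, C=37
  Job 4: p=14, C=51
Total completion time = 11 + 23 + 37 + 51 = 122

122


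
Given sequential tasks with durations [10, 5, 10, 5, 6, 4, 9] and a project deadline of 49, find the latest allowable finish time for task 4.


LF(activity 4) = deadline - sum of successor durations
Successors: activities 5 through 7 with durations [6, 4, 9]
Sum of successor durations = 19
LF = 49 - 19 = 30

30


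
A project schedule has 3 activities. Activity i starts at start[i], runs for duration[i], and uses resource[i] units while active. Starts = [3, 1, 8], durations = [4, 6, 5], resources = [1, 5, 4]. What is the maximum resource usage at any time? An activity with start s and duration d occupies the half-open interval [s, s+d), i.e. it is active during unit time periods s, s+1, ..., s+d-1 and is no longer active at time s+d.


Each activity i is active on [start_i, start_i + duration_i).
Compute total resource usage per time slot:
  t=0: active resources = [], total = 0
  t=1: active resources = [5], total = 5
  t=2: active resources = [5], total = 5
  t=3: active resources = [1, 5], total = 6
  t=4: active resources = [1, 5], total = 6
  t=5: active resources = [1, 5], total = 6
  t=6: active resources = [1, 5], total = 6
  t=7: active resources = [], total = 0
  t=8: active resources = [4], total = 4
  t=9: active resources = [4], total = 4
  t=10: active resources = [4], total = 4
  t=11: active resources = [4], total = 4
  t=12: active resources = [4], total = 4
Peak resource demand = 6

6


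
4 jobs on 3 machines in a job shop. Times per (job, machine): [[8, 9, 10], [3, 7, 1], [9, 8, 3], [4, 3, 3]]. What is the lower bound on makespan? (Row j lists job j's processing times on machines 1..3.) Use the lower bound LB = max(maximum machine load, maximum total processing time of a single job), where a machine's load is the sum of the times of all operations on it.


Machine loads:
  Machine 1: 8 + 3 + 9 + 4 = 24
  Machine 2: 9 + 7 + 8 + 3 = 27
  Machine 3: 10 + 1 + 3 + 3 = 17
Max machine load = 27
Job totals:
  Job 1: 27
  Job 2: 11
  Job 3: 20
  Job 4: 10
Max job total = 27
Lower bound = max(27, 27) = 27

27


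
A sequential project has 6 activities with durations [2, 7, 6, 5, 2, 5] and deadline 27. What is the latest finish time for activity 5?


LF(activity 5) = deadline - sum of successor durations
Successors: activities 6 through 6 with durations [5]
Sum of successor durations = 5
LF = 27 - 5 = 22

22
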